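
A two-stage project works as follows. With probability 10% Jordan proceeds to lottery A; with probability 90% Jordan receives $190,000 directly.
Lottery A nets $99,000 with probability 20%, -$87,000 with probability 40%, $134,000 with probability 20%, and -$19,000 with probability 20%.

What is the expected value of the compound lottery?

EV(A) = 0.2 × 99000 + 0.4 × (-87000) + 0.2 × 134000 + 0.2 × (-19000) = 19800 − 34800 + 26800 − 3800 = 8000
Branch B: 190000 (certain)
Overall = 0.1 × 8000 + 0.9 × 190000 = 800 + 171000 = 171800

$171,800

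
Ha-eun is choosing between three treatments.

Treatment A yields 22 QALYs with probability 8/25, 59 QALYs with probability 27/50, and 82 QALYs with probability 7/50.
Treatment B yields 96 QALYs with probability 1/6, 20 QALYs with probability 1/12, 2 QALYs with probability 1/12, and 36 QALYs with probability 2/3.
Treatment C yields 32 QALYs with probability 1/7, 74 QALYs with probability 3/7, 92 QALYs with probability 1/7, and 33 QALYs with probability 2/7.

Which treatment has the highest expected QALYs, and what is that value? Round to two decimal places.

Treatment C (58.86 QALYs)

Treatment A = 8/25 × 22 + 27/50 × 59 + 7/50 × 82 = 7.04 + 31.86 + 11.48 = 50.38
Treatment B = 1/6 × 96 + 1/12 × 20 + 1/12 × 2 + 2/3 × 36 = 16 + 1.6667 + 0.1667 + 24 = 41.8333
Treatment C = 1/7 × 32 + 3/7 × 74 + 1/7 × 92 + 2/7 × 33 = 4.5714 + 31.7143 + 13.1429 + 9.4286 = 58.8571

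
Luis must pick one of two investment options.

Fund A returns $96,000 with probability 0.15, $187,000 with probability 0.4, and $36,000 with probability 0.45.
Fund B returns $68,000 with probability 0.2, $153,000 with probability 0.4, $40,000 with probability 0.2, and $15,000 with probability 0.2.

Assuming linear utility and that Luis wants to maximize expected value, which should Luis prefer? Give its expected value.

Fund A ($105,400)

Fund A = 0.15 × 96000 + 0.4 × 187000 + 0.45 × 36000 = 14400 + 74800 + 16200 = 105400
Fund B = 0.2 × 68000 + 0.4 × 153000 + 0.2 × 40000 + 0.2 × 15000 = 13600 + 61200 + 8000 + 3000 = 85800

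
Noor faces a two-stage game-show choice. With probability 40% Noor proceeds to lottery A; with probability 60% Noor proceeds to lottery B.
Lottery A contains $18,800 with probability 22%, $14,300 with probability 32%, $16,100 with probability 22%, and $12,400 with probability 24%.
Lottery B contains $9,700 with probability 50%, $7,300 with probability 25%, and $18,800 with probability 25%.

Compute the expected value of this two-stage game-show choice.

$12,917

EV(A) = 0.22 × 18800 + 0.32 × 14300 + 0.22 × 16100 + 0.24 × 12400 = 4136 + 4576 + 3542 + 2976 = 15230
EV(B) = 0.5 × 9700 + 0.25 × 7300 + 0.25 × 18800 = 4850 + 1825 + 4700 = 11375
Overall = 0.4 × 15230 + 0.6 × 11375 = 6092 + 6825 = 12917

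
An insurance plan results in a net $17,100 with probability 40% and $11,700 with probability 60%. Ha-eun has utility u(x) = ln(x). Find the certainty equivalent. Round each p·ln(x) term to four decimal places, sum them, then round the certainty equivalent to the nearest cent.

$13,617.35

E[u] = 0.4·ln(17100) + 0.6·ln(11700) = 3.8987 + 5.6204 = 9.5191
CE = e^9.5191 ≈ 13617.35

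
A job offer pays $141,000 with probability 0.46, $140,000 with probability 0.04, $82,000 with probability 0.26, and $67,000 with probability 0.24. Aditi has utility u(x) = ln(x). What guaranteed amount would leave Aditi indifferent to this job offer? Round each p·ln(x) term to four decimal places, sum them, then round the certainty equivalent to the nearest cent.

E[u] = 0.46·ln(141000) + 0.04·ln(140000) + 0.26·ln(82000) + 0.24·ln(67000) = 5.4540 + 0.4740 + 2.9418 + 2.6670 = 11.5368
CE = e^11.5368 ≈ 102416.18

$102,416.18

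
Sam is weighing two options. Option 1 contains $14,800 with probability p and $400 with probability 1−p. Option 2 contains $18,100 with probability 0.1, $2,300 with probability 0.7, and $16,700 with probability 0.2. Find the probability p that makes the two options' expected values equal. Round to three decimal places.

EV(Option 2) = 0.1 × 18100 + 0.7 × 2300 + 0.2 × 16700 = 1810 + 1610 + 3340 = 6760
p·14800 + (1−p)·400 = 6760
14400p + 400 = 6760
p = (6760 − 400) / 14400

p = 0.442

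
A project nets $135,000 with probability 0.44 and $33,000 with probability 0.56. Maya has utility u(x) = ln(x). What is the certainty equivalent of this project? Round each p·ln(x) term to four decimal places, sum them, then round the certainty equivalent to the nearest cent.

$61,334.64

E[u] = 0.44·ln(135000) + 0.56·ln(33000) = 5.1977 + 5.8264 = 11.0241
CE = e^11.0241 ≈ 61334.64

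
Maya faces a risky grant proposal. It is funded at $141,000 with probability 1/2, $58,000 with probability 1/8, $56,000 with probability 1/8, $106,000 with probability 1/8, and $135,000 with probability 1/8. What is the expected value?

EV = 1/2 × 141000 + 1/8 × 58000 + 1/8 × 56000 + 1/8 × 106000 + 1/8 × 135000 = 70500 + 7250 + 7000 + 13250 + 16875 = 114875

$114,875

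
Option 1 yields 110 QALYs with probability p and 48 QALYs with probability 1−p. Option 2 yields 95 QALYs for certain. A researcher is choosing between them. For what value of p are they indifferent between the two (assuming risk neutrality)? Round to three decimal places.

p = 0.758

p·110 + (1−p)·48 = 95
62p + 48 = 95
p = (95 − 48) / 62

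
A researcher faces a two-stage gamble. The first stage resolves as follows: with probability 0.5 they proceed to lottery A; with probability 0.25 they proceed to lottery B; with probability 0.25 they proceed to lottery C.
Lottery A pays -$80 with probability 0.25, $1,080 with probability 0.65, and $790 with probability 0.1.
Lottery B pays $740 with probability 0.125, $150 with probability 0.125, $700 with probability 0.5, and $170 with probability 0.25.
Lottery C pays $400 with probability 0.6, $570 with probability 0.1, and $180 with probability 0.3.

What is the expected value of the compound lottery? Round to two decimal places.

EV(A) = 0.25 × (-80) + 0.65 × 1080 + 0.1 × 790 = -20 + 702 + 79 = 761
EV(B) = 0.125 × 740 + 0.125 × 150 + 0.5 × 700 + 0.25 × 170 = 92.5 + 18.75 + 350 + 42.5 = 503.75
EV(C) = 0.6 × 400 + 0.1 × 570 + 0.3 × 180 = 240 + 57 + 54 = 351
Overall = 0.5 × 761 + 0.25 × 503.75 + 0.25 × 351 = 380.5 + 125.9375 + 87.75 = 594.1875

$594.19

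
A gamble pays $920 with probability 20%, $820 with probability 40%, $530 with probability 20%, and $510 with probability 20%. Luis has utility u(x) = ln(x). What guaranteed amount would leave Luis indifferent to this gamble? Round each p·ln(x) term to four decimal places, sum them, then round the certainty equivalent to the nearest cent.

$699.31

E[u] = 0.2·ln(920) + 0.4·ln(820) + 0.2·ln(530) + 0.2·ln(510) = 1.3649 + 2.6837 + 1.2546 + 1.2469 = 6.5501
CE = e^6.5501 ≈ 699.31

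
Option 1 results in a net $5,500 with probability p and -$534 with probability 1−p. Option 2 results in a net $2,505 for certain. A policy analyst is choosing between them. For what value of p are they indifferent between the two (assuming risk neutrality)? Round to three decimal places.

p·5500 + (1−p)·(-534) = 2505
6034p − 534 = 2505
p = (2505 + 534) / 6034

p = 0.504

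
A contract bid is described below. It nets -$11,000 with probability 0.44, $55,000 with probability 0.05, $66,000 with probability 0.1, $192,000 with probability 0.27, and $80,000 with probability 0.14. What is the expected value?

$67,550

EV = 0.44 × (-11000) + 0.05 × 55000 + 0.1 × 66000 + 0.27 × 192000 + 0.14 × 80000 = -4840 + 2750 + 6600 + 51840 + 11200 = 67550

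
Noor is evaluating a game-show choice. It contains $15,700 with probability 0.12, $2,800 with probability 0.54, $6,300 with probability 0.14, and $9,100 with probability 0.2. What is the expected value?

$6,098

EV = 0.12 × 15700 + 0.54 × 2800 + 0.14 × 6300 + 0.2 × 9100 = 1884 + 1512 + 882 + 1820 = 6098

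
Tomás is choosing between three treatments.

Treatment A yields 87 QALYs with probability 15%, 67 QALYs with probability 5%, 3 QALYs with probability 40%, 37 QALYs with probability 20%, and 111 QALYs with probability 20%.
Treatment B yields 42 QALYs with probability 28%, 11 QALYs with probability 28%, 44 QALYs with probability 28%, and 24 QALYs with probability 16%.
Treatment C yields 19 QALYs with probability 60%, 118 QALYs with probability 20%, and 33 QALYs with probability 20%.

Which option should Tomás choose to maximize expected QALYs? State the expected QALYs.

Treatment A (47.2 QALYs)

Treatment A = 0.15 × 87 + 0.05 × 67 + 0.4 × 3 + 0.2 × 37 + 0.2 × 111 = 13.05 + 3.35 + 1.2 + 7.4 + 22.2 = 47.2
Treatment B = 0.28 × 42 + 0.28 × 11 + 0.28 × 44 + 0.16 × 24 = 11.76 + 3.08 + 12.32 + 3.84 = 31
Treatment C = 0.6 × 19 + 0.2 × 118 + 0.2 × 33 = 11.4 + 23.6 + 6.6 = 41.6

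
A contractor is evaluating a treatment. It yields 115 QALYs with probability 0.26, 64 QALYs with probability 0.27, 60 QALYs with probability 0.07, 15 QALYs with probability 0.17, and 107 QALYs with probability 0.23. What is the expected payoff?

EV = 0.26 × 115 + 0.27 × 64 + 0.07 × 60 + 0.17 × 15 + 0.23 × 107 = 29.9 + 17.28 + 4.2 + 2.55 + 24.61 = 78.54

78.54 QALYs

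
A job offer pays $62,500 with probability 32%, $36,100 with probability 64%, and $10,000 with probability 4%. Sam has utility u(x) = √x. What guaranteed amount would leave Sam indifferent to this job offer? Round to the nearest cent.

E[u] = 0.32·√62500 + 0.64·√36100 + 0.04·√10000 = 0.32·250 + 0.64·190 + 0.04·100 = 205.6
CE = (205.6)² = 42271.36

$42,271.36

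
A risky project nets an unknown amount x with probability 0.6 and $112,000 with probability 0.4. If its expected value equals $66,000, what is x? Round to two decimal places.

x = $35,333.33

0.6·x + 0.4·112000 = 66000
0.6·x = 66000 − 44800 = 21200
x = 21200 / 0.6 = 35333.3333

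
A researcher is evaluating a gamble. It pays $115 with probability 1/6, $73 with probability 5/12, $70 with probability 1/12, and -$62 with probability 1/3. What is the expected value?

EV = 1/6 × 115 + 5/12 × 73 + 1/12 × 70 + 1/3 × (-62) = 19.1667 + 30.4167 + 5.8333 − 20.6667 = 34.75

$34.75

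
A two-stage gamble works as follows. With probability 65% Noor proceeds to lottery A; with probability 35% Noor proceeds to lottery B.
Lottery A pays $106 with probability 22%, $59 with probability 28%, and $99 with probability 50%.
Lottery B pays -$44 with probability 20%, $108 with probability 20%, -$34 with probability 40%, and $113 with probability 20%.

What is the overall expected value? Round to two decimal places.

EV(A) = 0.22 × 106 + 0.28 × 59 + 0.5 × 99 = 23.32 + 16.52 + 49.5 = 89.34
EV(B) = 0.2 × (-44) + 0.2 × 108 + 0.4 × (-34) + 0.2 × 113 = -8.8 + 21.6 − 13.6 + 22.6 = 21.8
Overall = 0.65 × 89.34 + 0.35 × 21.8 = 58.071 + 7.63 = 65.701

$65.70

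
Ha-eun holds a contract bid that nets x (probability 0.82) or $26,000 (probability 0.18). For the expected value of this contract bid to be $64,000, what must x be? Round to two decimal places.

0.82·x + 0.18·26000 = 64000
0.82·x = 64000 − 4680 = 59320
x = 59320 / 0.82 = 72341.4634

x = $72,341.46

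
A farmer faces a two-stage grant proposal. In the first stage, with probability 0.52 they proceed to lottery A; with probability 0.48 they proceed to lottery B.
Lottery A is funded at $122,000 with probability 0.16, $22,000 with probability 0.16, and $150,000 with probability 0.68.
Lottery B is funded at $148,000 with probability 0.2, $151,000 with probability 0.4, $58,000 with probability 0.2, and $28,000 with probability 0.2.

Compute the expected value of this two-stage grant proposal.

EV(A) = 0.16 × 122000 + 0.16 × 22000 + 0.68 × 150000 = 19520 + 3520 + 102000 = 125040
EV(B) = 0.2 × 148000 + 0.4 × 151000 + 0.2 × 58000 + 0.2 × 28000 = 29600 + 60400 + 11600 + 5600 = 107200
Overall = 0.52 × 125040 + 0.48 × 107200 = 65020.8 + 51456 = 116476.8

$116,476.80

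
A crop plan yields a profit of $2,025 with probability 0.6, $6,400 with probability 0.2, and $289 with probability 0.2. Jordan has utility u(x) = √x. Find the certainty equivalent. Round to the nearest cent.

E[u] = 0.6·√2025 + 0.2·√6400 + 0.2·√289 = 0.6·45 + 0.2·80 + 0.2·17 = 46.4
CE = (46.4)² = 2152.96

$2,152.96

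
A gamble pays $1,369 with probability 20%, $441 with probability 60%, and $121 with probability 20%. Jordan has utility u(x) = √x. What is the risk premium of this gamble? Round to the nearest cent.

$69.76

E[u] = 0.2·√1369 + 0.6·√441 + 0.2·√121 = 0.2·37 + 0.6·21 + 0.2·11 = 22.2
CE = (22.2)² = 492.84
Risk premium = EV − CE = 562.6 − 492.84 = 69.76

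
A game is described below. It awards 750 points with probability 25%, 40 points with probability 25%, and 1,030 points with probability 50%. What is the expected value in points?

712.5 points

EV = 0.25 × 750 + 0.25 × 40 + 0.5 × 1030 = 187.5 + 10 + 515 = 712.5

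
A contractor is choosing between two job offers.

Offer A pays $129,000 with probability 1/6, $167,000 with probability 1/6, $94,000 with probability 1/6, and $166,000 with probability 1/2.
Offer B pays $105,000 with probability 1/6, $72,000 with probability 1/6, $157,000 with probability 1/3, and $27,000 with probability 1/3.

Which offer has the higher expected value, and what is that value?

Offer A ($148,000)

Offer A = 1/6 × 129000 + 1/6 × 167000 + 1/6 × 94000 + 1/2 × 166000 = 21500 + 27833.3333 + 15666.6667 + 83000 = 148000
Offer B = 1/6 × 105000 + 1/6 × 72000 + 1/3 × 157000 + 1/3 × 27000 = 17500 + 12000 + 52333.3333 + 9000 = 90833.3333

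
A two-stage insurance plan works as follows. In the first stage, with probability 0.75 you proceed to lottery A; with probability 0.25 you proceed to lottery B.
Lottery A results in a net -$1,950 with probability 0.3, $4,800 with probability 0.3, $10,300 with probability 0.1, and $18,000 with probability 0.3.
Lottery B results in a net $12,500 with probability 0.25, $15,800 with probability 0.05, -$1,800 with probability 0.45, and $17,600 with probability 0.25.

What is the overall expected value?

$7,340

EV(A) = 0.3 × (-1950) + 0.3 × 4800 + 0.1 × 10300 + 0.3 × 18000 = -585 + 1440 + 1030 + 5400 = 7285
EV(B) = 0.25 × 12500 + 0.05 × 15800 + 0.45 × (-1800) + 0.25 × 17600 = 3125 + 790 − 810 + 4400 = 7505
Overall = 0.75 × 7285 + 0.25 × 7505 = 5463.75 + 1876.25 = 7340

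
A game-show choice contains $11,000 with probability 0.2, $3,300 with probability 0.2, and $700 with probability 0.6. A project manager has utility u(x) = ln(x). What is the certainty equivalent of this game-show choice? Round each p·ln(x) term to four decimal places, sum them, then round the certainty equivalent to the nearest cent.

$1,655.73

E[u] = 0.2·ln(11000) + 0.2·ln(3300) + 0.6·ln(700) = 1.8611 + 1.6203 + 3.9306 = 7.4120
CE = e^7.4120 ≈ 1655.73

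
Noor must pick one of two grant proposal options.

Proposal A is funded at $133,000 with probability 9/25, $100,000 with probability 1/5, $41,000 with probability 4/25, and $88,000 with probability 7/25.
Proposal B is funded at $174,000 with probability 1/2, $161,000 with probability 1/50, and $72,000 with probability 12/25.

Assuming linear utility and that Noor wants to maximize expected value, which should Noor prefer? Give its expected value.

Proposal A = 9/25 × 133000 + 1/5 × 100000 + 4/25 × 41000 + 7/25 × 88000 = 47880 + 20000 + 6560 + 24640 = 99080
Proposal B = 1/2 × 174000 + 1/50 × 161000 + 12/25 × 72000 = 87000 + 3220 + 34560 = 124780

Proposal B ($124,780)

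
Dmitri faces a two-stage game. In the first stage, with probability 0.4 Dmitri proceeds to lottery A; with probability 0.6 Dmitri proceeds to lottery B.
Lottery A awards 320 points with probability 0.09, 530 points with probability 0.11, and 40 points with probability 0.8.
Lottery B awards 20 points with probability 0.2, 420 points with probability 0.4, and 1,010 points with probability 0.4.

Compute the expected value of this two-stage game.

393.24 points

EV(A) = 0.09 × 320 + 0.11 × 530 + 0.8 × 40 = 28.8 + 58.3 + 32 = 119.1
EV(B) = 0.2 × 20 + 0.4 × 420 + 0.4 × 1010 = 4 + 168 + 404 = 576
Overall = 0.4 × 119.1 + 0.6 × 576 = 47.64 + 345.6 = 393.24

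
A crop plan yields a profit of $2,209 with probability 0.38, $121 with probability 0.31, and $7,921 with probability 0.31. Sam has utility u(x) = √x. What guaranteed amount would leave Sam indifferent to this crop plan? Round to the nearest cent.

$2,387.30

E[u] = 0.38·√2209 + 0.31·√121 + 0.31·√7921 = 0.38·47 + 0.31·11 + 0.31·89 = 48.86
CE = (48.86)² = 2387.2996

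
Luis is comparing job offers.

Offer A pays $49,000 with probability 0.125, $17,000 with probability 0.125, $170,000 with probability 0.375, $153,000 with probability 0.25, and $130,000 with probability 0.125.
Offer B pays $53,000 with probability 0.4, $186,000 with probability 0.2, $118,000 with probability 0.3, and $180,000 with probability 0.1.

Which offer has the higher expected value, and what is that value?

Offer A = 0.125 × 49000 + 0.125 × 17000 + 0.375 × 170000 + 0.25 × 153000 + 0.125 × 130000 = 6125 + 2125 + 63750 + 38250 + 16250 = 126500
Offer B = 0.4 × 53000 + 0.2 × 186000 + 0.3 × 118000 + 0.1 × 180000 = 21200 + 37200 + 35400 + 18000 = 111800

Offer A ($126,500)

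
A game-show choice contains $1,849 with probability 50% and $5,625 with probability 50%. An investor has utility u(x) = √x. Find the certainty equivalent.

$3,481

E[u] = 0.5·√1849 + 0.5·√5625 = 0.5·43 + 0.5·75 = 59
CE = (59)² = 3481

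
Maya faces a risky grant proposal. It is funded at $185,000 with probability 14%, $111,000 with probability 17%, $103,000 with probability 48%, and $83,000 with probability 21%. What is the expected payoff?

$111,640

EV = 0.14 × 185000 + 0.17 × 111000 + 0.48 × 103000 + 0.21 × 83000 = 25900 + 18870 + 49440 + 17430 = 111640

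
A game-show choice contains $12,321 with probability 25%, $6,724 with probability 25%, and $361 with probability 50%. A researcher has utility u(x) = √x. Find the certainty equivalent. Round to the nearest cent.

E[u] = 0.25·√12321 + 0.25·√6724 + 0.5·√361 = 0.25·111 + 0.25·82 + 0.5·19 = 57.75
CE = (57.75)² = 3335.0625

$3,335.06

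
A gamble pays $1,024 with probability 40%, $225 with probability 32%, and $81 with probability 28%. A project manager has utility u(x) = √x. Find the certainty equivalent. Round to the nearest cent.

$404.81

E[u] = 0.4·√1024 + 0.32·√225 + 0.28·√81 = 0.4·32 + 0.32·15 + 0.28·9 = 20.12
CE = (20.12)² = 404.8144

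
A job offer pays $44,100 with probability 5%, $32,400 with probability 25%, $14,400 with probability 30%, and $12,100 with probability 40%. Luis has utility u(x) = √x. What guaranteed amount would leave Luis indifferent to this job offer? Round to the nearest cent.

E[u] = 0.05·√44100 + 0.25·√32400 + 0.3·√14400 + 0.4·√12100 = 0.05·210 + 0.25·180 + 0.3·120 + 0.4·110 = 135.5
CE = (135.5)² = 18360.25

$18,360.25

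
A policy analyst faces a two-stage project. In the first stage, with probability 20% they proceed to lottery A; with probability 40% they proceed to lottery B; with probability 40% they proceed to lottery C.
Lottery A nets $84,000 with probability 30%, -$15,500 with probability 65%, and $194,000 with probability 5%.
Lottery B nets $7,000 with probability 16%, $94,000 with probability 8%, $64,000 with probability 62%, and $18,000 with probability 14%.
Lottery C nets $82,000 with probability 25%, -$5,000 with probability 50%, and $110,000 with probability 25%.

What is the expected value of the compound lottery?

EV(A) = 0.3 × 84000 + 0.65 × (-15500) + 0.05 × 194000 = 25200 − 10075 + 9700 = 24825
EV(B) = 0.16 × 7000 + 0.08 × 94000 + 0.62 × 64000 + 0.14 × 18000 = 1120 + 7520 + 39680 + 2520 = 50840
EV(C) = 0.25 × 82000 + 0.5 × (-5000) + 0.25 × 110000 = 20500 − 2500 + 27500 = 45500
Overall = 0.2 × 24825 + 0.4 × 50840 + 0.4 × 45500 = 4965 + 20336 + 18200 = 43501

$43,501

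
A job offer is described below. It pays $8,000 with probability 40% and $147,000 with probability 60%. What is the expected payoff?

EV = 0.4 × 8000 + 0.6 × 147000 = 3200 + 88200 = 91400

$91,400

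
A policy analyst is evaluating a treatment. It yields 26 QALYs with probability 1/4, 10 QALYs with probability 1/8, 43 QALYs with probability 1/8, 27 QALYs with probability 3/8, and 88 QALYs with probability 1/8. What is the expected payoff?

34.25 QALYs

EV = 1/4 × 26 + 1/8 × 10 + 1/8 × 43 + 3/8 × 27 + 1/8 × 88 = 6.5 + 1.25 + 5.375 + 10.125 + 11 = 34.25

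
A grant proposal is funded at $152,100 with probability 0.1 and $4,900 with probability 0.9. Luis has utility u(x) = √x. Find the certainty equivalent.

E[u] = 0.1·√152100 + 0.9·√4900 = 0.1·390 + 0.9·70 = 102
CE = (102)² = 10404

$10,404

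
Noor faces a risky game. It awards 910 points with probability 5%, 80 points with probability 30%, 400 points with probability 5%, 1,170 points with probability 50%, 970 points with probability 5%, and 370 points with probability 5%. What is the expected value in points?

EV = 0.05 × 910 + 0.3 × 80 + 0.05 × 400 + 0.5 × 1170 + 0.05 × 970 + 0.05 × 370 = 45.5 + 24 + 20 + 585 + 48.5 + 18.5 = 741.5

741.5 points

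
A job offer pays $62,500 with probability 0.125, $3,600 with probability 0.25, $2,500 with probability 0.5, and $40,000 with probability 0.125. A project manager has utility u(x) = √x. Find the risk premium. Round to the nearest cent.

E[u] = 0.125·√62500 + 0.25·√3600 + 0.5·√2500 + 0.125·√40000 = 0.125·250 + 0.25·60 + 0.5·50 + 0.125·200 = 96.25
CE = (96.25)² = 9264.0625
Risk premium = EV − CE = 14962.5 − 9264.0625 = 5698.4375

$5,698.44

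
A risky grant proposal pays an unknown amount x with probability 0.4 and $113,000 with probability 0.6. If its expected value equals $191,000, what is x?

0.4·x + 0.6·113000 = 191000
0.4·x = 191000 − 67800 = 123200
x = 123200 / 0.4 = 308000

x = $308,000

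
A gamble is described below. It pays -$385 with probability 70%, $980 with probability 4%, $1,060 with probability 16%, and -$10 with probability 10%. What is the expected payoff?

EV = 0.7 × (-385) + 0.04 × 980 + 0.16 × 1060 + 0.1 × (-10) = -269.5 + 39.2 + 169.6 − 1 = -61.7

-$61.70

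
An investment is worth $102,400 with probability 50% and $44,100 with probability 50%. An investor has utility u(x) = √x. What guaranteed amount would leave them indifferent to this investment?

E[u] = 0.5·√102400 + 0.5·√44100 = 0.5·320 + 0.5·210 = 265
CE = (265)² = 70225

$70,225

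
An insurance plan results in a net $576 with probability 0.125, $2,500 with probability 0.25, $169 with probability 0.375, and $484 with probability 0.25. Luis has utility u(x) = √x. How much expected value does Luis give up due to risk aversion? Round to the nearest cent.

$211.86

E[u] = 0.125·√576 + 0.25·√2500 + 0.375·√169 + 0.25·√484 = 0.125·24 + 0.25·50 + 0.375·13 + 0.25·22 = 25.875
CE = (25.875)² = 669.515625
Risk premium = EV − CE = 881.375 − 669.515625 = 211.859375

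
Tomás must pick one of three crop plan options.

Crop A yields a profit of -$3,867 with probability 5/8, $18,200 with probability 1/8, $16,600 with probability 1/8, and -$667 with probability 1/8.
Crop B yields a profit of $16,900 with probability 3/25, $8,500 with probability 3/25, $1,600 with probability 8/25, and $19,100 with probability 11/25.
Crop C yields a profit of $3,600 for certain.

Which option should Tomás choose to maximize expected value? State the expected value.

Crop A = 5/8 × (-3867) + 1/8 × 18200 + 1/8 × 16600 + 1/8 × (-667) = -2416.875 + 2275 + 2075 − 83.375 = 1849.75
Crop B = 3/25 × 16900 + 3/25 × 8500 + 8/25 × 1600 + 11/25 × 19100 = 2028 + 1020 + 512 + 8404 = 11964
Crop C: 3600 (certain)

Crop B ($11,964)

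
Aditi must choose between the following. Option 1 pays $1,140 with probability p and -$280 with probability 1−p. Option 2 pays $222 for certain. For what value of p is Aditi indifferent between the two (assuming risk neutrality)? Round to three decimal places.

p = 0.354

p·1140 + (1−p)·(-280) = 222
1420p − 280 = 222
p = (222 + 280) / 1420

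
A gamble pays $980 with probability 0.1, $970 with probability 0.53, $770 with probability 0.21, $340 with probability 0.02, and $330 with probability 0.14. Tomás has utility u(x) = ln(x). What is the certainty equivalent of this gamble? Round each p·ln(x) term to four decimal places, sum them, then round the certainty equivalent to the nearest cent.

E[u] = 0.1·ln(980) + 0.53·ln(970) + 0.21·ln(770) + 0.02·ln(340) + 0.14·ln(330) = 0.6888 + 3.6450 + 1.3957 + 0.1166 + 0.8119 = 6.6580
CE = e^6.6580 ≈ 778.99

$778.99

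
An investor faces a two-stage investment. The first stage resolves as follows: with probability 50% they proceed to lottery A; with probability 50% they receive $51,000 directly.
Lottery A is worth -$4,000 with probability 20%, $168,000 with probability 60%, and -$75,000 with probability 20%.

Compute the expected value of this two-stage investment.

EV(A) = 0.2 × (-4000) + 0.6 × 168000 + 0.2 × (-75000) = -800 + 100800 − 15000 = 85000
Branch B: 51000 (certain)
Overall = 0.5 × 85000 + 0.5 × 51000 = 42500 + 25500 = 68000

$68,000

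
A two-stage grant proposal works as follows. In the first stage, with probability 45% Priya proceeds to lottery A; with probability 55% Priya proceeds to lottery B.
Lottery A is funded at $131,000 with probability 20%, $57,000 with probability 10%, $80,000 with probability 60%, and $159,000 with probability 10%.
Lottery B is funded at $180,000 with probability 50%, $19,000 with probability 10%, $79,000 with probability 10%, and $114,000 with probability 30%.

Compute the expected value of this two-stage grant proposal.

$116,810

EV(A) = 0.2 × 131000 + 0.1 × 57000 + 0.6 × 80000 + 0.1 × 159000 = 26200 + 5700 + 48000 + 15900 = 95800
EV(B) = 0.5 × 180000 + 0.1 × 19000 + 0.1 × 79000 + 0.3 × 114000 = 90000 + 1900 + 7900 + 34200 = 134000
Overall = 0.45 × 95800 + 0.55 × 134000 = 43110 + 73700 = 116810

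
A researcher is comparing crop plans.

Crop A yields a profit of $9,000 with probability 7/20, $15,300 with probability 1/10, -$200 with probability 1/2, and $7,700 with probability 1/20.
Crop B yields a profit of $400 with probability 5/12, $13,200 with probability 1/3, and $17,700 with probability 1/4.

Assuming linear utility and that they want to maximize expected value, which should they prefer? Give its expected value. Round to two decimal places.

Crop B ($8,991.67)

Crop A = 7/20 × 9000 + 1/10 × 15300 + 1/2 × (-200) + 1/20 × 7700 = 3150 + 1530 − 100 + 385 = 4965
Crop B = 5/12 × 400 + 1/3 × 13200 + 1/4 × 17700 = 166.6667 + 4400 + 4425 = 8991.6667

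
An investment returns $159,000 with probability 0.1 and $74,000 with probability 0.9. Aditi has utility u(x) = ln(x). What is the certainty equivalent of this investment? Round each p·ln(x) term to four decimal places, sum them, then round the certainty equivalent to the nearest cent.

$79,881.53

E[u] = 0.1·ln(159000) + 0.9·ln(74000) = 1.1977 + 10.0906 = 11.2883
CE = e^11.2883 ≈ 79881.53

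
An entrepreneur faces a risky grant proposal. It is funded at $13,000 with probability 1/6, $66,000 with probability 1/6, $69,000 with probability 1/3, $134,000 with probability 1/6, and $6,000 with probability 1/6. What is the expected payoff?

$59,500

EV = 1/6 × 13000 + 1/6 × 66000 + 1/3 × 69000 + 1/6 × 134000 + 1/6 × 6000 = 2166.6667 + 11000 + 23000 + 22333.3333 + 1000 = 59500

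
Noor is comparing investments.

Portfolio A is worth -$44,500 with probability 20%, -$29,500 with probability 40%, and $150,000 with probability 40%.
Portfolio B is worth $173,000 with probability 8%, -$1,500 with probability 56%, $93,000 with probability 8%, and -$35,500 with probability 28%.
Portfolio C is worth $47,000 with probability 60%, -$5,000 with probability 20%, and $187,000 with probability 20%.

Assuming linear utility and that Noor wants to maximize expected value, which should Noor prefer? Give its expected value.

Portfolio C ($64,600)

Portfolio A = 0.2 × (-44500) + 0.4 × (-29500) + 0.4 × 150000 = -8900 − 11800 + 60000 = 39300
Portfolio B = 0.08 × 173000 + 0.56 × (-1500) + 0.08 × 93000 + 0.28 × (-35500) = 13840 − 840 + 7440 − 9940 = 10500
Portfolio C = 0.6 × 47000 + 0.2 × (-5000) + 0.2 × 187000 = 28200 − 1000 + 37400 = 64600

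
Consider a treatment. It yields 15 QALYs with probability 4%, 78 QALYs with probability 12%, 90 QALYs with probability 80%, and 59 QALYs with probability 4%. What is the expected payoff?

EV = 0.04 × 15 + 0.12 × 78 + 0.8 × 90 + 0.04 × 59 = 0.6 + 9.36 + 72 + 2.36 = 84.32

84.32 QALYs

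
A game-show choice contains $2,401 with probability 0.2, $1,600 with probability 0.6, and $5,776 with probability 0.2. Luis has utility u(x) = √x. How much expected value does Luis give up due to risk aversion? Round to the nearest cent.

E[u] = 0.2·√2401 + 0.6·√1600 + 0.2·√5776 = 0.2·49 + 0.6·40 + 0.2·76 = 49
CE = (49)² = 2401
Risk premium = EV − CE = 2595.4 − 2401 = 194.4

$194.40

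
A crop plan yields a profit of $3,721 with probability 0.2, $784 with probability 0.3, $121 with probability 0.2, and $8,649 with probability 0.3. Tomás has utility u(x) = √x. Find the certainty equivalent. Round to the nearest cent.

$2,570.49

E[u] = 0.2·√3721 + 0.3·√784 + 0.2·√121 + 0.3·√8649 = 0.2·61 + 0.3·28 + 0.2·11 + 0.3·93 = 50.7
CE = (50.7)² = 2570.49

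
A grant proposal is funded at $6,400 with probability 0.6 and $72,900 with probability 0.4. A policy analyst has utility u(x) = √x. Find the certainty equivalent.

E[u] = 0.6·√6400 + 0.4·√72900 = 0.6·80 + 0.4·270 = 156
CE = (156)² = 24336

$24,336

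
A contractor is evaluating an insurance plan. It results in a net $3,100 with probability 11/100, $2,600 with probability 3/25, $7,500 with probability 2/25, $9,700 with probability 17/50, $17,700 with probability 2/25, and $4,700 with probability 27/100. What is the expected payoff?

EV = 11/100 × 3100 + 3/25 × 2600 + 2/25 × 7500 + 17/50 × 9700 + 2/25 × 17700 + 27/100 × 4700 = 341 + 312 + 600 + 3298 + 1416 + 1269 = 7236

$7,236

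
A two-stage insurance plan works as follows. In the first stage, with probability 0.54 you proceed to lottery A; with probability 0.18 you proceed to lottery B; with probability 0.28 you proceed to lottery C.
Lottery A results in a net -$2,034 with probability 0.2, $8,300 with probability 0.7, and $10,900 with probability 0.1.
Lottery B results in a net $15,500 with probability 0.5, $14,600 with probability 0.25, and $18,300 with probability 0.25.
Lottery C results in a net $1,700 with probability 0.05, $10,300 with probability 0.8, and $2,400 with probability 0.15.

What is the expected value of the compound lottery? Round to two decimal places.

EV(A) = 0.2 × (-2034) + 0.7 × 8300 + 0.1 × 10900 = -406.8 + 5810 + 1090 = 6493.2
EV(B) = 0.5 × 15500 + 0.25 × 14600 + 0.25 × 18300 = 7750 + 3650 + 4575 = 15975
EV(C) = 0.05 × 1700 + 0.8 × 10300 + 0.15 × 2400 = 85 + 8240 + 360 = 8685
Overall = 0.54 × 6493.2 + 0.18 × 15975 + 0.28 × 8685 = 3506.328 + 2875.5 + 2431.8 = 8813.628

$8,813.63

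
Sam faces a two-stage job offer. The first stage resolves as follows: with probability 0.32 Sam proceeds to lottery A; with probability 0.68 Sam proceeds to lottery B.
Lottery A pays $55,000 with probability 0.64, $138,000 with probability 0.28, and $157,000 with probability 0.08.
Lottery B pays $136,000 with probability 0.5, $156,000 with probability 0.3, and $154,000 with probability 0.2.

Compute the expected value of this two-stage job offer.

$126,656

EV(A) = 0.64 × 55000 + 0.28 × 138000 + 0.08 × 157000 = 35200 + 38640 + 12560 = 86400
EV(B) = 0.5 × 136000 + 0.3 × 156000 + 0.2 × 154000 = 68000 + 46800 + 30800 = 145600
Overall = 0.32 × 86400 + 0.68 × 145600 = 27648 + 99008 = 126656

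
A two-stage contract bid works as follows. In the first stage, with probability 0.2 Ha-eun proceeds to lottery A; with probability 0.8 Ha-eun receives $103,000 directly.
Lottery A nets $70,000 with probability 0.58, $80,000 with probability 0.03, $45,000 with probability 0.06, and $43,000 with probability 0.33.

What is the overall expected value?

$94,378

EV(A) = 0.58 × 70000 + 0.03 × 80000 + 0.06 × 45000 + 0.33 × 43000 = 40600 + 2400 + 2700 + 14190 = 59890
Branch B: 103000 (certain)
Overall = 0.2 × 59890 + 0.8 × 103000 = 11978 + 82400 = 94378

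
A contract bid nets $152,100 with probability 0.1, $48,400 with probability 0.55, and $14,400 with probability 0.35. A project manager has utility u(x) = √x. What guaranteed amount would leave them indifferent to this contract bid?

$40,804

E[u] = 0.1·√152100 + 0.55·√48400 + 0.35·√14400 = 0.1·390 + 0.55·220 + 0.35·120 = 202
CE = (202)² = 40804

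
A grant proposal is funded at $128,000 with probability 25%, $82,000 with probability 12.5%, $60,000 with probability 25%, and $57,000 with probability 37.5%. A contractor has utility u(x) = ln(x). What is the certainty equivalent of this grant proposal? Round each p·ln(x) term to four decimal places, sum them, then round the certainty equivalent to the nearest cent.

E[u] = 0.25·ln(128000) + 0.125·ln(82000) + 0.25·ln(60000) + 0.375·ln(57000) = 2.9399 + 1.4143 + 2.7505 + 4.1066 = 11.2113
CE = e^11.2113 ≈ 73961.50

$73,961.50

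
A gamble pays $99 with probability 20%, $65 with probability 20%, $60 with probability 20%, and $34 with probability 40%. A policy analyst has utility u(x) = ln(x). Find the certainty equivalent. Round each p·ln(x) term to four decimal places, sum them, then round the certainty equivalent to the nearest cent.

$53.69

E[u] = 0.2·ln(99) + 0.2·ln(65) + 0.2·ln(60) + 0.4·ln(34) = 0.9190 + 0.8349 + 0.8189 + 1.4105 = 3.9833
CE = e^3.9833 ≈ 53.69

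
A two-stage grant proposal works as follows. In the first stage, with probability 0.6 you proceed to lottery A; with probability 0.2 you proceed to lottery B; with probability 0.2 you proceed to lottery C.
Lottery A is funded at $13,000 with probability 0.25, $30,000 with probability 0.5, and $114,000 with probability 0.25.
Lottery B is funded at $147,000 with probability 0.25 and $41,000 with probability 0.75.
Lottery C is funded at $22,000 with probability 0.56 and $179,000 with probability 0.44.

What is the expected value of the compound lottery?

$59,766

EV(A) = 0.25 × 13000 + 0.5 × 30000 + 0.25 × 114000 = 3250 + 15000 + 28500 = 46750
EV(B) = 0.25 × 147000 + 0.75 × 41000 = 36750 + 30750 = 67500
EV(C) = 0.56 × 22000 + 0.44 × 179000 = 12320 + 78760 = 91080
Overall = 0.6 × 46750 + 0.2 × 67500 + 0.2 × 91080 = 28050 + 13500 + 18216 = 59766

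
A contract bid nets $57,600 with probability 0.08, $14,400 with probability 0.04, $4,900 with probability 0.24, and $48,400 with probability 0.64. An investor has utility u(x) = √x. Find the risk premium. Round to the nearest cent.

E[u] = 0.08·√57600 + 0.04·√14400 + 0.24·√4900 + 0.64·√48400 = 0.08·240 + 0.04·120 + 0.24·70 + 0.64·220 = 181.6
CE = (181.6)² = 32978.56
Risk premium = EV − CE = 37336 − 32978.56 = 4357.44

$4,357.44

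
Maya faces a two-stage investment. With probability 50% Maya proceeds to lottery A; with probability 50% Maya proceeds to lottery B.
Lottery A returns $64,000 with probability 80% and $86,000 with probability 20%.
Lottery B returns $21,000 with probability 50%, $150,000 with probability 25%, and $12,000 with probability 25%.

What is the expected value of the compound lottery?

$59,700

EV(A) = 0.8 × 64000 + 0.2 × 86000 = 51200 + 17200 = 68400
EV(B) = 0.5 × 21000 + 0.25 × 150000 + 0.25 × 12000 = 10500 + 37500 + 3000 = 51000
Overall = 0.5 × 68400 + 0.5 × 51000 = 34200 + 25500 = 59700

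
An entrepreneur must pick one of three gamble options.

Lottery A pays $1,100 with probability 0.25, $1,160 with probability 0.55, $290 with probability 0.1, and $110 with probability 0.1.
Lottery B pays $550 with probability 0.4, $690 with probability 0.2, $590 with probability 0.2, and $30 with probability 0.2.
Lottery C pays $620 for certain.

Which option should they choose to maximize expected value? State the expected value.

Lottery A = 0.25 × 1100 + 0.55 × 1160 + 0.1 × 290 + 0.1 × 110 = 275 + 638 + 29 + 11 = 953
Lottery B = 0.4 × 550 + 0.2 × 690 + 0.2 × 590 + 0.2 × 30 = 220 + 138 + 118 + 6 = 482
Lottery C: 620 (certain)

Lottery A ($953)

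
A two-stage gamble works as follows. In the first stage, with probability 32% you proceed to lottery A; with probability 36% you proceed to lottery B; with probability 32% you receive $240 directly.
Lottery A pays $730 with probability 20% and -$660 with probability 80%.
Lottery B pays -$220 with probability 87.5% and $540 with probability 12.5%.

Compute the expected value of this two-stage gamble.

-$90.44

EV(A) = 0.2 × 730 + 0.8 × (-660) = 146 − 528 = -382
EV(B) = 0.875 × (-220) + 0.125 × 540 = -192.5 + 67.5 = -125
Branch C: 240 (certain)
Overall = 0.32 × (-382) + 0.36 × (-125) + 0.32 × 240 = -122.24 − 45 + 76.8 = -90.44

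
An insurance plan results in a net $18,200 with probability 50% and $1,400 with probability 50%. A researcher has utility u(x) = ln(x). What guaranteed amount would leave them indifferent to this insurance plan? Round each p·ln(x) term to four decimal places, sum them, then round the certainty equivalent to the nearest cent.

E[u] = 0.5·ln(18200) + 0.5·ln(1400) = 4.9046 + 3.6221 = 8.5267
CE = e^8.5267 ≈ 5047.76

$5,047.76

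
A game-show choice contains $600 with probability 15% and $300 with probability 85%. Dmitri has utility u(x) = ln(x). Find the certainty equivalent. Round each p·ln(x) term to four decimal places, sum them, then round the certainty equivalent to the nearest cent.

E[u] = 0.15·ln(600) + 0.85·ln(300) = 0.9595 + 4.8482 = 5.8077
CE = e^5.8077 ≈ 332.85

$332.85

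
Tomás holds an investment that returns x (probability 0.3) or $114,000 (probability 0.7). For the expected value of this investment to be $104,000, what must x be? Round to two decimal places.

x = $80,666.67

0.3·x + 0.7·114000 = 104000
0.3·x = 104000 − 79800 = 24200
x = 24200 / 0.3 = 80666.6667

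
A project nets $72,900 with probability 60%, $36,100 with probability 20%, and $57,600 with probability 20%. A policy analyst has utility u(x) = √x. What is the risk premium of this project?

E[u] = 0.6·√72900 + 0.2·√36100 + 0.2·√57600 = 0.6·270 + 0.2·190 + 0.2·240 = 248
CE = (248)² = 61504
Risk premium = EV − CE = 62480 − 61504 = 976

$976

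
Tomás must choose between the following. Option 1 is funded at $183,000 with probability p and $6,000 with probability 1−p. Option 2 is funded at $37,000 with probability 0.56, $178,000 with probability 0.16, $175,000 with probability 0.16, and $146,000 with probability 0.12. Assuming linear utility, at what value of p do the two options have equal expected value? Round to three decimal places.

EV(Option 2) = 0.56 × 37000 + 0.16 × 178000 + 0.16 × 175000 + 0.12 × 146000 = 20720 + 28480 + 28000 + 17520 = 94720
p·183000 + (1−p)·6000 = 94720
177000p + 6000 = 94720
p = (94720 − 6000) / 177000

p = 0.501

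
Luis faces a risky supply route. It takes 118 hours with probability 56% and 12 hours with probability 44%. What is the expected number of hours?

EV = 0.56 × 118 + 0.44 × 12 = 66.08 + 5.28 = 71.36

71.36 hours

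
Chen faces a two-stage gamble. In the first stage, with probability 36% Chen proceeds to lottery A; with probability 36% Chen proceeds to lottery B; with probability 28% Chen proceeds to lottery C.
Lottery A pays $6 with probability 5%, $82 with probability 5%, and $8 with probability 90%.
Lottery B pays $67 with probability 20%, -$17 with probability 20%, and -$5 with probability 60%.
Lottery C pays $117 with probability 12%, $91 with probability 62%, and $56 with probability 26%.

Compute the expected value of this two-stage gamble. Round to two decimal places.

EV(A) = 0.05 × 6 + 0.05 × 82 + 0.9 × 8 = 0.3 + 4.1 + 7.2 = 11.6
EV(B) = 0.2 × 67 + 0.2 × (-17) + 0.6 × (-5) = 13.4 − 3.4 − 3 = 7
EV(C) = 0.12 × 117 + 0.62 × 91 + 0.26 × 56 = 14.04 + 56.42 + 14.56 = 85.02
Overall = 0.36 × 11.6 + 0.36 × 7 + 0.28 × 85.02 = 4.176 + 2.52 + 23.8056 = 30.5016

$30.50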